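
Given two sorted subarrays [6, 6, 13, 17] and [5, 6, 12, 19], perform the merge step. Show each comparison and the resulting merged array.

Merging process:

Compare 6 vs 5: take 5 from right. Merged: [5]
Compare 6 vs 6: take 6 from left. Merged: [5, 6]
Compare 6 vs 6: take 6 from left. Merged: [5, 6, 6]
Compare 13 vs 6: take 6 from right. Merged: [5, 6, 6, 6]
Compare 13 vs 12: take 12 from right. Merged: [5, 6, 6, 6, 12]
Compare 13 vs 19: take 13 from left. Merged: [5, 6, 6, 6, 12, 13]
Compare 17 vs 19: take 17 from left. Merged: [5, 6, 6, 6, 12, 13, 17]
Append remaining from right: [19]. Merged: [5, 6, 6, 6, 12, 13, 17, 19]

Final merged array: [5, 6, 6, 6, 12, 13, 17, 19]
Total comparisons: 7

The merged array is [5, 6, 6, 6, 12, 13, 17, 19], requiring 7 comparisons. The merge step runs in O(n) time where n is the total number of elements.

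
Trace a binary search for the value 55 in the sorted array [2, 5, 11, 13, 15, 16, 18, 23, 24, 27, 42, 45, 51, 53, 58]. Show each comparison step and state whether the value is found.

Binary search for 55 in [2, 5, 11, 13, 15, 16, 18, 23, 24, 27, 42, 45, 51, 53, 58]:

lo=0, hi=14, mid=7, arr[mid]=23 -> 23 < 55, search right half
lo=8, hi=14, mid=11, arr[mid]=45 -> 45 < 55, search right half
lo=12, hi=14, mid=13, arr[mid]=53 -> 53 < 55, search right half
lo=14, hi=14, mid=14, arr[mid]=58 -> 58 > 55, search left half
lo=14 > hi=13, target 55 not found

Binary search determines that 55 is not in the array after 4 comparisons. The search space was exhausted without finding the target.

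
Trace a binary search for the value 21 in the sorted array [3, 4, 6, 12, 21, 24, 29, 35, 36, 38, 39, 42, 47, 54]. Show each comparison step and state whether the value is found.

Binary search for 21 in [3, 4, 6, 12, 21, 24, 29, 35, 36, 38, 39, 42, 47, 54]:

lo=0, hi=13, mid=6, arr[mid]=29 -> 29 > 21, search left half
lo=0, hi=5, mid=2, arr[mid]=6 -> 6 < 21, search right half
lo=3, hi=5, mid=4, arr[mid]=21 -> Found target at index 4!

Binary search finds 21 at index 4 after 3 comparisons. The search repeatedly halves the search space by comparing with the middle element.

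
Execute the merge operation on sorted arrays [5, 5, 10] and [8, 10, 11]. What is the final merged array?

Merging process:

Compare 5 vs 8: take 5 from left. Merged: [5]
Compare 5 vs 8: take 5 from left. Merged: [5, 5]
Compare 10 vs 8: take 8 from right. Merged: [5, 5, 8]
Compare 10 vs 10: take 10 from left. Merged: [5, 5, 8, 10]
Append remaining from right: [10, 11]. Merged: [5, 5, 8, 10, 10, 11]

Final merged array: [5, 5, 8, 10, 10, 11]
Total comparisons: 4

The merged array is [5, 5, 8, 10, 10, 11], requiring 4 comparisons. The merge step runs in O(n) time where n is the total number of elements.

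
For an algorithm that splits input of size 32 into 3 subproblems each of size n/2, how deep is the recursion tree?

For divide and conquer with division factor 2:

Problem sizes at each level:
Level 0: 32
Level 1: 16
Level 2: 8
Level 3: 4
Level 4: 2
Level 5: 1

The root is level 0 and the size-1 base case is level 5 (the tree spans levels 0 through 5, i.e. 6 levels counting the root), so the depth is the number of divisions: log_2(32) = 5

The recursion tree depth is log_2(32) = 5. At each level, the problem size is divided by 2, so it takes 5 divisions to reduce to a base case of size 1. The algorithm makes 3 recursive calls at each level.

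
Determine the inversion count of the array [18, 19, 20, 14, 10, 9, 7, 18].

Finding inversions in [18, 19, 20, 14, 10, 9, 7, 18]:

(0, 3): arr[0]=18 > arr[3]=14
(0, 4): arr[0]=18 > arr[4]=10
(0, 5): arr[0]=18 > arr[5]=9
(0, 6): arr[0]=18 > arr[6]=7
(1, 3): arr[1]=19 > arr[3]=14
(1, 4): arr[1]=19 > arr[4]=10
(1, 5): arr[1]=19 > arr[5]=9
(1, 6): arr[1]=19 > arr[6]=7
(1, 7): arr[1]=19 > arr[7]=18
(2, 3): arr[2]=20 > arr[3]=14
(2, 4): arr[2]=20 > arr[4]=10
(2, 5): arr[2]=20 > arr[5]=9
(2, 6): arr[2]=20 > arr[6]=7
(2, 7): arr[2]=20 > arr[7]=18
(3, 4): arr[3]=14 > arr[4]=10
(3, 5): arr[3]=14 > arr[5]=9
(3, 6): arr[3]=14 > arr[6]=7
(4, 5): arr[4]=10 > arr[5]=9
(4, 6): arr[4]=10 > arr[6]=7
(5, 6): arr[5]=9 > arr[6]=7

Total inversions: 20

The array has 20 inversion(s): (0,3), (0,4), (0,5), (0,6), (1,3), (1,4), (1,5), (1,6), (1,7), (2,3), (2,4), (2,5), (2,6), (2,7), (3,4), (3,5), (3,6), (4,5), (4,6), (5,6). Each pair (i,j) satisfies i < j and arr[i] > arr[j].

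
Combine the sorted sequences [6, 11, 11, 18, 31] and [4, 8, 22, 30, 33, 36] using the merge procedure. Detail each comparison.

Merging process:

Compare 6 vs 4: take 4 from right. Merged: [4]
Compare 6 vs 8: take 6 from left. Merged: [4, 6]
Compare 11 vs 8: take 8 from right. Merged: [4, 6, 8]
Compare 11 vs 22: take 11 from left. Merged: [4, 6, 8, 11]
Compare 11 vs 22: take 11 from left. Merged: [4, 6, 8, 11, 11]
Compare 18 vs 22: take 18 from left. Merged: [4, 6, 8, 11, 11, 18]
Compare 31 vs 22: take 22 from right. Merged: [4, 6, 8, 11, 11, 18, 22]
Compare 31 vs 30: take 30 from right. Merged: [4, 6, 8, 11, 11, 18, 22, 30]
Compare 31 vs 33: take 31 from left. Merged: [4, 6, 8, 11, 11, 18, 22, 30, 31]
Append remaining from right: [33, 36]. Merged: [4, 6, 8, 11, 11, 18, 22, 30, 31, 33, 36]

Final merged array: [4, 6, 8, 11, 11, 18, 22, 30, 31, 33, 36]
Total comparisons: 9

The merged array is [4, 6, 8, 11, 11, 18, 22, 30, 31, 33, 36], requiring 9 comparisons. The merge step runs in O(n) time where n is the total number of elements.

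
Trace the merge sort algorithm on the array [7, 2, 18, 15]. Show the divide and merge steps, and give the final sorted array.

Merge sort trace:

Split: [7, 2, 18, 15] -> [7, 2] and [18, 15]
  Split: [7, 2] -> [7] and [2]
  Merge: [7] + [2] -> [2, 7]
  Split: [18, 15] -> [18] and [15]
  Merge: [18] + [15] -> [15, 18]
Merge: [2, 7] + [15, 18] -> [2, 7, 15, 18]

Final sorted array: [2, 7, 15, 18]

The merge sort proceeds by recursively splitting the array and merging sorted halves.
After all merges, the sorted array is [2, 7, 15, 18].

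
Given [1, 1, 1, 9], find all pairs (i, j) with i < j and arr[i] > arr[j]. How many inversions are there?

Finding inversions in [1, 1, 1, 9]:


Total inversions: 0

The array has 0 inversions. It is already sorted.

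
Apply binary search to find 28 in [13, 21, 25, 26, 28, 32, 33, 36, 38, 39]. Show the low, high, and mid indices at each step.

Binary search for 28 in [13, 21, 25, 26, 28, 32, 33, 36, 38, 39]:

lo=0, hi=9, mid=4, arr[mid]=28 -> Found target at index 4!

Binary search finds 28 at index 4 after 1 comparisons. The search repeatedly halves the search space by comparing with the middle element.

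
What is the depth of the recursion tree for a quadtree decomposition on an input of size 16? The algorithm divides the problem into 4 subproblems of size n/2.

For divide and conquer with division factor 2:

Problem sizes at each level:
Level 0: 16
Level 1: 8
Level 2: 4
Level 3: 2
Level 4: 1

The root is level 0 and the size-1 base case is level 4 (the tree spans levels 0 through 4, i.e. 5 levels counting the root), so the depth is the number of divisions: log_2(16) = 4

The recursion tree depth is log_2(16) = 4. At each level, the problem size is divided by 2, so it takes 4 divisions to reduce to a base case of size 1. The algorithm makes 4 recursive calls at each level.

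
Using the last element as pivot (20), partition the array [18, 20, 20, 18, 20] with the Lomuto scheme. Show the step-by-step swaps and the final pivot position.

Lomuto partition with pivot = 20:

Initial array: [18, 20, 20, 18, 20]

arr[0]=18 <= 20: swap with position 0, array becomes [18, 20, 20, 18, 20]
arr[1]=20 <= 20: swap with position 1, array becomes [18, 20, 20, 18, 20]
arr[2]=20 <= 20: swap with position 2, array becomes [18, 20, 20, 18, 20]
arr[3]=18 <= 20: swap with position 3, array becomes [18, 20, 20, 18, 20]

Place pivot at position 4: [18, 20, 20, 18, 20]
Pivot position: 4

After partitioning with pivot 20, the array becomes [18, 20, 20, 18, 20]. The pivot is placed at index 4. All elements to the left of the pivot are <= 20, and all elements to the right are > 20.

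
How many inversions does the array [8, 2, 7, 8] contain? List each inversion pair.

Finding inversions in [8, 2, 7, 8]:

(0, 1): arr[0]=8 > arr[1]=2
(0, 2): arr[0]=8 > arr[2]=7

Total inversions: 2

The array has 2 inversion(s): (0,1), (0,2). Each pair (i,j) satisfies i < j and arr[i] > arr[j].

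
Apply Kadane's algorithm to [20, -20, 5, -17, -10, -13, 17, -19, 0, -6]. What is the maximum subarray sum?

Using Kadane's algorithm on [20, -20, 5, -17, -10, -13, 17, -19, 0, -6]:

Scanning through the array:
Position 1 (value -20): max_ending_here = 0, max_so_far = 20
Position 2 (value 5): max_ending_here = 5, max_so_far = 20
Position 3 (value -17): max_ending_here = -12, max_so_far = 20
Position 4 (value -10): max_ending_here = -10, max_so_far = 20
Position 5 (value -13): max_ending_here = -13, max_so_far = 20
Position 6 (value 17): max_ending_here = 17, max_so_far = 20
Position 7 (value -19): max_ending_here = -2, max_so_far = 20
Position 8 (value 0): max_ending_here = 0, max_so_far = 20
Position 9 (value -6): max_ending_here = -6, max_so_far = 20

Maximum subarray: [20]
Maximum sum: 20

The maximum subarray is [20] with sum 20. This subarray runs from index 0 to index 0.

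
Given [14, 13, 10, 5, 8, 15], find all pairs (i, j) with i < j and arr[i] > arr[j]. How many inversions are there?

Finding inversions in [14, 13, 10, 5, 8, 15]:

(0, 1): arr[0]=14 > arr[1]=13
(0, 2): arr[0]=14 > arr[2]=10
(0, 3): arr[0]=14 > arr[3]=5
(0, 4): arr[0]=14 > arr[4]=8
(1, 2): arr[1]=13 > arr[2]=10
(1, 3): arr[1]=13 > arr[3]=5
(1, 4): arr[1]=13 > arr[4]=8
(2, 3): arr[2]=10 > arr[3]=5
(2, 4): arr[2]=10 > arr[4]=8

Total inversions: 9

The array has 9 inversion(s): (0,1), (0,2), (0,3), (0,4), (1,2), (1,3), (1,4), (2,3), (2,4). Each pair (i,j) satisfies i < j and arr[i] > arr[j].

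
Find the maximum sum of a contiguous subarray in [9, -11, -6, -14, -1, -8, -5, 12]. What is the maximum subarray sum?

Using Kadane's algorithm on [9, -11, -6, -14, -1, -8, -5, 12]:

Scanning through the array:
Position 1 (value -11): max_ending_here = -2, max_so_far = 9
Position 2 (value -6): max_ending_here = -6, max_so_far = 9
Position 3 (value -14): max_ending_here = -14, max_so_far = 9
Position 4 (value -1): max_ending_here = -1, max_so_far = 9
Position 5 (value -8): max_ending_here = -8, max_so_far = 9
Position 6 (value -5): max_ending_here = -5, max_so_far = 9
Position 7 (value 12): max_ending_here = 12, max_so_far = 12

Maximum subarray: [12]
Maximum sum: 12

The maximum subarray is [12] with sum 12. This subarray runs from index 7 to index 7.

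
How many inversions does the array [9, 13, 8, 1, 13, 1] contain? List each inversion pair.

Finding inversions in [9, 13, 8, 1, 13, 1]:

(0, 2): arr[0]=9 > arr[2]=8
(0, 3): arr[0]=9 > arr[3]=1
(0, 5): arr[0]=9 > arr[5]=1
(1, 2): arr[1]=13 > arr[2]=8
(1, 3): arr[1]=13 > arr[3]=1
(1, 5): arr[1]=13 > arr[5]=1
(2, 3): arr[2]=8 > arr[3]=1
(2, 5): arr[2]=8 > arr[5]=1
(4, 5): arr[4]=13 > arr[5]=1

Total inversions: 9

The array has 9 inversion(s): (0,2), (0,3), (0,5), (1,2), (1,3), (1,5), (2,3), (2,5), (4,5). Each pair (i,j) satisfies i < j and arr[i] > arr[j].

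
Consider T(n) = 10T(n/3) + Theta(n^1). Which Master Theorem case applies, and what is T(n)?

Master Theorem for T(n) = 10T(n/3) + O(n^1):

a = 10, b = 3, c = 1
log_b(a) = log_3(10) = 2.0959

Case 1: c = 1 < log_3(10) = 2.0959
T(n) = O(n^(log_3 10))

For T(n) = 10T(n/3) + O(n^1): log_3(10) = 2.0959. This is Case 1 of the Master Theorem (c < log_b(a), work dominated by leaves), giving O(n^(log_3 10)).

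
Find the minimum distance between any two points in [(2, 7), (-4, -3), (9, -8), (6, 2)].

Computing all pairwise distances among 4 points:

d((2, 7), (-4, -3)) = 11.6619
d((2, 7), (9, -8)) = 16.5529
d((2, 7), (6, 2)) = 6.4031 <-- minimum
d((-4, -3), (9, -8)) = 13.9284
d((-4, -3), (6, 2)) = 11.1803
d((9, -8), (6, 2)) = 10.4403

Closest pair: (2, 7) and (6, 2) with distance 6.4031

The closest pair is (2, 7) and (6, 2) with Euclidean distance 6.4031. For 4 points, brute-force pairwise comparison is shown above. For large n, the divide-and-conquer algorithm (sort by x, recurse on halves, check the dividing strip) achieves O(n log n).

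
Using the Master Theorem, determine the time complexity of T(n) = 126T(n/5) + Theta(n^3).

Master Theorem for T(n) = 126T(n/5) + O(n^3):

a = 126, b = 5, c = 3
log_b(a) = log_5(126) = 3.0050

Case 1: c = 3 < log_5(126) = 3.0050
T(n) = O(n^(log_5 126))

For T(n) = 126T(n/5) + O(n^3): log_5(126) = 3.0050. This is Case 1 of the Master Theorem (c < log_b(a), work dominated by leaves), giving O(n^(log_5 126)).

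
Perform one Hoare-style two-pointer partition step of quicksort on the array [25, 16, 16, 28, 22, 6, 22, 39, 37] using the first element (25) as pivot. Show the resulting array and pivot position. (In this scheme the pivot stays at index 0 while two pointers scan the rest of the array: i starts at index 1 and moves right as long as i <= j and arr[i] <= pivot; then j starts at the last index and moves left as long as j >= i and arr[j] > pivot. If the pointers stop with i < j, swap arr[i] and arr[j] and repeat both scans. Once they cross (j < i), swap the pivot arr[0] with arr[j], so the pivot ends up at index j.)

Hoare-style two-pointer partition with pivot = 25:

Initial array: [25, 16, 16, 28, 22, 6, 22, 39, 37]

Pointers start at i = 1, j = 8.
i stops at index 3 (arr[3]=28 > 25), j stops at index 6 (arr[6]=22 <= 25): swap arr[3] and arr[6], array becomes [25, 16, 16, 22, 22, 6, 28, 39, 37]
i ends at 6, j ends at 5: the pointers have crossed (j < i), so scanning stops.

Swap pivot arr[0] with arr[5] to place pivot at position 5: [6, 16, 16, 22, 22, 25, 28, 39, 37]
Pivot position: 5

After partitioning with pivot 25, the array becomes [6, 16, 16, 22, 22, 25, 28, 39, 37]. The pivot is placed at index 5. All elements to the left of the pivot are <= 25, and all elements to the right are > 25.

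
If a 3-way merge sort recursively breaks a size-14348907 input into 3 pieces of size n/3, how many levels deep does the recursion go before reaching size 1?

For divide and conquer with division factor 3:

Problem sizes at each level:
Level 0: 14348907
Level 1: 4782969
Level 2: 1594323
Level 3: 531441
Level 4: 177147
Level 5: 59049
Level 6: 19683
Level 7: 6561
Level 8: 2187
Level 9: 729
Level 10: 243
Level 11: 81
Level 12: 27
Level 13: 9
Level 14: 3
Level 15: 1

The root is level 0 and the size-1 base case is level 15 (the tree spans levels 0 through 15, i.e. 16 levels counting the root), so the depth is the number of divisions: log_3(14348907) = 15

The recursion tree depth is log_3(14348907) = 15. At each level, the problem size is divided by 3, so it takes 15 divisions to reduce to a base case of size 1. The algorithm makes 3 recursive calls at each level.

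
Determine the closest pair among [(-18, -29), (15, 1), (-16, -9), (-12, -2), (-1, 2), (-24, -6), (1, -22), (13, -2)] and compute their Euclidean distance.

Computing all pairwise distances among 8 points:

d((-18, -29), (15, 1)) = 44.5982
d((-18, -29), (-16, -9)) = 20.0998
d((-18, -29), (-12, -2)) = 27.6586
d((-18, -29), (-1, 2)) = 35.3553
d((-18, -29), (-24, -6)) = 23.7697
d((-18, -29), (1, -22)) = 20.2485
d((-18, -29), (13, -2)) = 41.1096
d((15, 1), (-16, -9)) = 32.573
d((15, 1), (-12, -2)) = 27.1662
d((15, 1), (-1, 2)) = 16.0312
d((15, 1), (-24, -6)) = 39.6232
d((15, 1), (1, -22)) = 26.9258
d((15, 1), (13, -2)) = 3.6056 <-- minimum
d((-16, -9), (-12, -2)) = 8.0623
d((-16, -9), (-1, 2)) = 18.6011
d((-16, -9), (-24, -6)) = 8.544
d((-16, -9), (1, -22)) = 21.4009
d((-16, -9), (13, -2)) = 29.8329
d((-12, -2), (-1, 2)) = 11.7047
d((-12, -2), (-24, -6)) = 12.6491
d((-12, -2), (1, -22)) = 23.8537
d((-12, -2), (13, -2)) = 25.0
d((-1, 2), (-24, -6)) = 24.3516
d((-1, 2), (1, -22)) = 24.0832
d((-1, 2), (13, -2)) = 14.5602
d((-24, -6), (1, -22)) = 29.6816
d((-24, -6), (13, -2)) = 37.2156
d((1, -22), (13, -2)) = 23.3238

Closest pair: (15, 1) and (13, -2) with distance 3.6056

The closest pair is (15, 1) and (13, -2) with Euclidean distance 3.6056. For 8 points, brute-force pairwise comparison is shown above. For large n, the divide-and-conquer algorithm (sort by x, recurse on halves, check the dividing strip) achieves O(n log n).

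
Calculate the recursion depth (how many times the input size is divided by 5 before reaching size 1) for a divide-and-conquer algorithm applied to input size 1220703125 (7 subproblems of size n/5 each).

For divide and conquer with division factor 5:

Problem sizes at each level:
Level 0: 1220703125
Level 1: 244140625
Level 2: 48828125
Level 3: 9765625
Level 4: 1953125
Level 5: 390625
Level 6: 78125
Level 7: 15625
Level 8: 3125
Level 9: 625
Level 10: 125
Level 11: 25
Level 12: 5
Level 13: 1

The root is level 0 and the size-1 base case is level 13 (the tree spans levels 0 through 13, i.e. 14 levels counting the root), so the depth is the number of divisions: log_5(1220703125) = 13

The recursion tree depth is log_5(1220703125) = 13. At each level, the problem size is divided by 5, so it takes 13 divisions to reduce to a base case of size 1. The algorithm makes 7 recursive calls at each level.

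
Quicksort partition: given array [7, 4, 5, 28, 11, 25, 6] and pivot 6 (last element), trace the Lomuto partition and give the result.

Lomuto partition with pivot = 6:

Initial array: [7, 4, 5, 28, 11, 25, 6]

arr[0]=7 > 6: no swap
arr[1]=4 <= 6: swap with position 0, array becomes [4, 7, 5, 28, 11, 25, 6]
arr[2]=5 <= 6: swap with position 1, array becomes [4, 5, 7, 28, 11, 25, 6]
arr[3]=28 > 6: no swap
arr[4]=11 > 6: no swap
arr[5]=25 > 6: no swap

Place pivot at position 2: [4, 5, 6, 28, 11, 25, 7]
Pivot position: 2

After partitioning with pivot 6, the array becomes [4, 5, 6, 28, 11, 25, 7]. The pivot is placed at index 2. All elements to the left of the pivot are <= 6, and all elements to the right are > 6.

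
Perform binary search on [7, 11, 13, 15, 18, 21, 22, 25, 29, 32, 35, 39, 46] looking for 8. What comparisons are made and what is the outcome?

Binary search for 8 in [7, 11, 13, 15, 18, 21, 22, 25, 29, 32, 35, 39, 46]:

lo=0, hi=12, mid=6, arr[mid]=22 -> 22 > 8, search left half
lo=0, hi=5, mid=2, arr[mid]=13 -> 13 > 8, search left half
lo=0, hi=1, mid=0, arr[mid]=7 -> 7 < 8, search right half
lo=1, hi=1, mid=1, arr[mid]=11 -> 11 > 8, search left half
lo=1 > hi=0, target 8 not found

Binary search determines that 8 is not in the array after 4 comparisons. The search space was exhausted without finding the target.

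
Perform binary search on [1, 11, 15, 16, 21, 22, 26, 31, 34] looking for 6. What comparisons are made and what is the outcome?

Binary search for 6 in [1, 11, 15, 16, 21, 22, 26, 31, 34]:

lo=0, hi=8, mid=4, arr[mid]=21 -> 21 > 6, search left half
lo=0, hi=3, mid=1, arr[mid]=11 -> 11 > 6, search left half
lo=0, hi=0, mid=0, arr[mid]=1 -> 1 < 6, search right half
lo=1 > hi=0, target 6 not found

Binary search determines that 6 is not in the array after 3 comparisons. The search space was exhausted without finding the target.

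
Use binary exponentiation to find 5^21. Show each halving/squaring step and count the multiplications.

Computing 5^21 by squaring (build up from 5^1; each line after the first costs one multiplication):

5^1 = 5
5^2 = (5^1)^2 = 5^2 = 25
5^4 = (5^2)^2 = 25^2 = 625
5^5 = 5 * 5^4 = 5 * 625 = 3125
5^10 = (5^5)^2 = 3125^2 = 9765625
5^20 = (5^10)^2 = 9765625^2 = 95367431640625
5^21 = 5 * 5^20 = 5 * 95367431640625 = 476837158203125

Result: 476837158203125
Multiplications needed: 6 (6 lines after 5^1)

5^21 = 476837158203125. Using exponentiation by squaring, this requires 6 multiplications. The key idea: if the exponent is even, square the half-power; if odd, multiply by the base once.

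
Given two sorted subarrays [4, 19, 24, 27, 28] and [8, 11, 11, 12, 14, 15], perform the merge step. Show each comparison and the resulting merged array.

Merging process:

Compare 4 vs 8: take 4 from left. Merged: [4]
Compare 19 vs 8: take 8 from right. Merged: [4, 8]
Compare 19 vs 11: take 11 from right. Merged: [4, 8, 11]
Compare 19 vs 11: take 11 from right. Merged: [4, 8, 11, 11]
Compare 19 vs 12: take 12 from right. Merged: [4, 8, 11, 11, 12]
Compare 19 vs 14: take 14 from right. Merged: [4, 8, 11, 11, 12, 14]
Compare 19 vs 15: take 15 from right. Merged: [4, 8, 11, 11, 12, 14, 15]
Append remaining from left: [19, 24, 27, 28]. Merged: [4, 8, 11, 11, 12, 14, 15, 19, 24, 27, 28]

Final merged array: [4, 8, 11, 11, 12, 14, 15, 19, 24, 27, 28]
Total comparisons: 7

The merged array is [4, 8, 11, 11, 12, 14, 15, 19, 24, 27, 28], requiring 7 comparisons. The merge step runs in O(n) time where n is the total number of elements.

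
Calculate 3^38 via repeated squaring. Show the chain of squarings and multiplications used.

Computing 3^38 by squaring (build up from 3^1; each line after the first costs one multiplication):

3^1 = 3
3^2 = (3^1)^2 = 3^2 = 9
3^4 = (3^2)^2 = 9^2 = 81
3^8 = (3^4)^2 = 81^2 = 6561
3^9 = 3 * 3^8 = 3 * 6561 = 19683
3^18 = (3^9)^2 = 19683^2 = 387420489
3^19 = 3 * 3^18 = 3 * 387420489 = 1162261467
3^38 = (3^19)^2 = 1162261467^2 = 1350851717672992089

Result: 1350851717672992089
Multiplications needed: 7 (7 lines after 3^1)

3^38 = 1350851717672992089. Using exponentiation by squaring, this requires 7 multiplications. The key idea: if the exponent is even, square the half-power; if odd, multiply by the base once.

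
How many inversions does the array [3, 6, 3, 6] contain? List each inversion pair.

Finding inversions in [3, 6, 3, 6]:

(1, 2): arr[1]=6 > arr[2]=3

Total inversions: 1

The array has 1 inversion(s): (1,2). Each pair (i,j) satisfies i < j and arr[i] > arr[j].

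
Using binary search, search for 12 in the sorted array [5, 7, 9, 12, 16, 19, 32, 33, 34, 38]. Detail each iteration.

Binary search for 12 in [5, 7, 9, 12, 16, 19, 32, 33, 34, 38]:

lo=0, hi=9, mid=4, arr[mid]=16 -> 16 > 12, search left half
lo=0, hi=3, mid=1, arr[mid]=7 -> 7 < 12, search right half
lo=2, hi=3, mid=2, arr[mid]=9 -> 9 < 12, search right half
lo=3, hi=3, mid=3, arr[mid]=12 -> Found target at index 3!

Binary search finds 12 at index 3 after 4 comparisons. The search repeatedly halves the search space by comparing with the middle element.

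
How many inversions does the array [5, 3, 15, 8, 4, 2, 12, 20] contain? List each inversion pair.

Finding inversions in [5, 3, 15, 8, 4, 2, 12, 20]:

(0, 1): arr[0]=5 > arr[1]=3
(0, 4): arr[0]=5 > arr[4]=4
(0, 5): arr[0]=5 > arr[5]=2
(1, 5): arr[1]=3 > arr[5]=2
(2, 3): arr[2]=15 > arr[3]=8
(2, 4): arr[2]=15 > arr[4]=4
(2, 5): arr[2]=15 > arr[5]=2
(2, 6): arr[2]=15 > arr[6]=12
(3, 4): arr[3]=8 > arr[4]=4
(3, 5): arr[3]=8 > arr[5]=2
(4, 5): arr[4]=4 > arr[5]=2

Total inversions: 11

The array has 11 inversion(s): (0,1), (0,4), (0,5), (1,5), (2,3), (2,4), (2,5), (2,6), (3,4), (3,5), (4,5). Each pair (i,j) satisfies i < j and arr[i] > arr[j].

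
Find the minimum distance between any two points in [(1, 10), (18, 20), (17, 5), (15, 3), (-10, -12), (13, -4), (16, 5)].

Computing all pairwise distances among 7 points:

d((1, 10), (18, 20)) = 19.7231
d((1, 10), (17, 5)) = 16.7631
d((1, 10), (15, 3)) = 15.6525
d((1, 10), (-10, -12)) = 24.5967
d((1, 10), (13, -4)) = 18.4391
d((1, 10), (16, 5)) = 15.8114
d((18, 20), (17, 5)) = 15.0333
d((18, 20), (15, 3)) = 17.2627
d((18, 20), (-10, -12)) = 42.5206
d((18, 20), (13, -4)) = 24.5153
d((18, 20), (16, 5)) = 15.1327
d((17, 5), (15, 3)) = 2.8284
d((17, 5), (-10, -12)) = 31.9061
d((17, 5), (13, -4)) = 9.8489
d((17, 5), (16, 5)) = 1.0 <-- minimum
d((15, 3), (-10, -12)) = 29.1548
d((15, 3), (13, -4)) = 7.2801
d((15, 3), (16, 5)) = 2.2361
d((-10, -12), (13, -4)) = 24.3516
d((-10, -12), (16, 5)) = 31.0644
d((13, -4), (16, 5)) = 9.4868

Closest pair: (17, 5) and (16, 5) with distance 1.0

The closest pair is (17, 5) and (16, 5) with Euclidean distance 1.0. For 7 points, brute-force pairwise comparison is shown above. For large n, the divide-and-conquer algorithm (sort by x, recurse on halves, check the dividing strip) achieves O(n log n).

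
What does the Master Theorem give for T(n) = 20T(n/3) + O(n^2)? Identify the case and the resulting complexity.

Master Theorem for T(n) = 20T(n/3) + O(n^2):

a = 20, b = 3, c = 2
log_b(a) = log_3(20) = 2.7268

Case 1: c = 2 < log_3(20) = 2.7268
T(n) = O(n^(log_3 20))

For T(n) = 20T(n/3) + O(n^2): log_3(20) = 2.7268. This is Case 1 of the Master Theorem (c < log_b(a), work dominated by leaves), giving O(n^(log_3 20)).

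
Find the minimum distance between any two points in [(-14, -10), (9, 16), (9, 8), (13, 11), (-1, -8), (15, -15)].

Computing all pairwise distances among 6 points:

d((-14, -10), (9, 16)) = 34.7131
d((-14, -10), (9, 8)) = 29.2062
d((-14, -10), (13, 11)) = 34.2053
d((-14, -10), (-1, -8)) = 13.1529
d((-14, -10), (15, -15)) = 29.4279
d((9, 16), (9, 8)) = 8.0
d((9, 16), (13, 11)) = 6.4031
d((9, 16), (-1, -8)) = 26.0
d((9, 16), (15, -15)) = 31.5753
d((9, 8), (13, 11)) = 5.0 <-- minimum
d((9, 8), (-1, -8)) = 18.868
d((9, 8), (15, -15)) = 23.7697
d((13, 11), (-1, -8)) = 23.6008
d((13, 11), (15, -15)) = 26.0768
d((-1, -8), (15, -15)) = 17.4642

Closest pair: (9, 8) and (13, 11) with distance 5.0

The closest pair is (9, 8) and (13, 11) with Euclidean distance 5.0. For 6 points, brute-force pairwise comparison is shown above. For large n, the divide-and-conquer algorithm (sort by x, recurse on halves, check the dividing strip) achieves O(n log n).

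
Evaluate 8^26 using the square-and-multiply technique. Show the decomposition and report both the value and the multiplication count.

Computing 8^26 by squaring (build up from 8^1; each line after the first costs one multiplication):

8^1 = 8
8^2 = (8^1)^2 = 8^2 = 64
8^3 = 8 * 8^2 = 8 * 64 = 512
8^6 = (8^3)^2 = 512^2 = 262144
8^12 = (8^6)^2 = 262144^2 = 68719476736
8^13 = 8 * 8^12 = 8 * 68719476736 = 549755813888
8^26 = (8^13)^2 = 549755813888^2 = 302231454903657293676544

Result: 302231454903657293676544
Multiplications needed: 6 (6 lines after 8^1)

8^26 = 302231454903657293676544. Using exponentiation by squaring, this requires 6 multiplications. The key idea: if the exponent is even, square the half-power; if odd, multiply by the base once.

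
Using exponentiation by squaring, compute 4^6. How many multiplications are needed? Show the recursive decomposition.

Computing 4^6 by squaring (build up from 4^1; each line after the first costs one multiplication):

4^1 = 4
4^2 = (4^1)^2 = 4^2 = 16
4^3 = 4 * 4^2 = 4 * 16 = 64
4^6 = (4^3)^2 = 64^2 = 4096

Result: 4096
Multiplications needed: 3 (3 lines after 4^1)

4^6 = 4096. Using exponentiation by squaring, this requires 3 multiplications. The key idea: if the exponent is even, square the half-power; if odd, multiply by the base once.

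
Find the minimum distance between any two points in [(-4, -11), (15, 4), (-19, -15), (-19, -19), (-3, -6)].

Computing all pairwise distances among 5 points:

d((-4, -11), (15, 4)) = 24.2074
d((-4, -11), (-19, -15)) = 15.5242
d((-4, -11), (-19, -19)) = 17.0
d((-4, -11), (-3, -6)) = 5.099
d((15, 4), (-19, -15)) = 38.9487
d((15, 4), (-19, -19)) = 41.0488
d((15, 4), (-3, -6)) = 20.5913
d((-19, -15), (-19, -19)) = 4.0 <-- minimum
d((-19, -15), (-3, -6)) = 18.3576
d((-19, -19), (-3, -6)) = 20.6155

Closest pair: (-19, -15) and (-19, -19) with distance 4.0

The closest pair is (-19, -15) and (-19, -19) with Euclidean distance 4.0. For 5 points, brute-force pairwise comparison is shown above. For large n, the divide-and-conquer algorithm (sort by x, recurse on halves, check the dividing strip) achieves O(n log n).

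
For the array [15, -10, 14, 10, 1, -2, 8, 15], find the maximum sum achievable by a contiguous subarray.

Using Kadane's algorithm on [15, -10, 14, 10, 1, -2, 8, 15]:

Scanning through the array:
Position 1 (value -10): max_ending_here = 5, max_so_far = 15
Position 2 (value 14): max_ending_here = 19, max_so_far = 19
Position 3 (value 10): max_ending_here = 29, max_so_far = 29
Position 4 (value 1): max_ending_here = 30, max_so_far = 30
Position 5 (value -2): max_ending_here = 28, max_so_far = 30
Position 6 (value 8): max_ending_here = 36, max_so_far = 36
Position 7 (value 15): max_ending_here = 51, max_so_far = 51

Maximum subarray: [15, -10, 14, 10, 1, -2, 8, 15]
Maximum sum: 51

The maximum subarray is [15, -10, 14, 10, 1, -2, 8, 15] with sum 51. This subarray runs from index 0 to index 7.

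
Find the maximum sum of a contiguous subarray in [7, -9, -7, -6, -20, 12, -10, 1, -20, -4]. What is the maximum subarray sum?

Using Kadane's algorithm on [7, -9, -7, -6, -20, 12, -10, 1, -20, -4]:

Scanning through the array:
Position 1 (value -9): max_ending_here = -2, max_so_far = 7
Position 2 (value -7): max_ending_here = -7, max_so_far = 7
Position 3 (value -6): max_ending_here = -6, max_so_far = 7
Position 4 (value -20): max_ending_here = -20, max_so_far = 7
Position 5 (value 12): max_ending_here = 12, max_so_far = 12
Position 6 (value -10): max_ending_here = 2, max_so_far = 12
Position 7 (value 1): max_ending_here = 3, max_so_far = 12
Position 8 (value -20): max_ending_here = -17, max_so_far = 12
Position 9 (value -4): max_ending_here = -4, max_so_far = 12

Maximum subarray: [12]
Maximum sum: 12

The maximum subarray is [12] with sum 12. This subarray runs from index 5 to index 5.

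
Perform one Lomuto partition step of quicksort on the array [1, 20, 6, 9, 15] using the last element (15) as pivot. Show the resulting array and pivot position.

Lomuto partition with pivot = 15:

Initial array: [1, 20, 6, 9, 15]

arr[0]=1 <= 15: swap with position 0, array becomes [1, 20, 6, 9, 15]
arr[1]=20 > 15: no swap
arr[2]=6 <= 15: swap with position 1, array becomes [1, 6, 20, 9, 15]
arr[3]=9 <= 15: swap with position 2, array becomes [1, 6, 9, 20, 15]

Place pivot at position 3: [1, 6, 9, 15, 20]
Pivot position: 3

After partitioning with pivot 15, the array becomes [1, 6, 9, 15, 20]. The pivot is placed at index 3. All elements to the left of the pivot are <= 15, and all elements to the right are > 15.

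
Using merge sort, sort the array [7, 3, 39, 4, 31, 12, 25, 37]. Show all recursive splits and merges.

Merge sort trace:

Split: [7, 3, 39, 4, 31, 12, 25, 37] -> [7, 3, 39, 4] and [31, 12, 25, 37]
  Split: [7, 3, 39, 4] -> [7, 3] and [39, 4]
    Split: [7, 3] -> [7] and [3]
    Merge: [7] + [3] -> [3, 7]
    Split: [39, 4] -> [39] and [4]
    Merge: [39] + [4] -> [4, 39]
  Merge: [3, 7] + [4, 39] -> [3, 4, 7, 39]
  Split: [31, 12, 25, 37] -> [31, 12] and [25, 37]
    Split: [31, 12] -> [31] and [12]
    Merge: [31] + [12] -> [12, 31]
    Split: [25, 37] -> [25] and [37]
    Merge: [25] + [37] -> [25, 37]
  Merge: [12, 31] + [25, 37] -> [12, 25, 31, 37]
Merge: [3, 4, 7, 39] + [12, 25, 31, 37] -> [3, 4, 7, 12, 25, 31, 37, 39]

Final sorted array: [3, 4, 7, 12, 25, 31, 37, 39]

The merge sort proceeds by recursively splitting the array and merging sorted halves.
After all merges, the sorted array is [3, 4, 7, 12, 25, 31, 37, 39].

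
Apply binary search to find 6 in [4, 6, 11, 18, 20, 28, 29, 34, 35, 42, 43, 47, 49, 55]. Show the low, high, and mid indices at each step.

Binary search for 6 in [4, 6, 11, 18, 20, 28, 29, 34, 35, 42, 43, 47, 49, 55]:

lo=0, hi=13, mid=6, arr[mid]=29 -> 29 > 6, search left half
lo=0, hi=5, mid=2, arr[mid]=11 -> 11 > 6, search left half
lo=0, hi=1, mid=0, arr[mid]=4 -> 4 < 6, search right half
lo=1, hi=1, mid=1, arr[mid]=6 -> Found target at index 1!

Binary search finds 6 at index 1 after 4 comparisons. The search repeatedly halves the search space by comparing with the middle element.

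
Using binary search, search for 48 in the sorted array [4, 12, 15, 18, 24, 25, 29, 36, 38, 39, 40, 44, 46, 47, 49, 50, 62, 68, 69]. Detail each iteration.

Binary search for 48 in [4, 12, 15, 18, 24, 25, 29, 36, 38, 39, 40, 44, 46, 47, 49, 50, 62, 68, 69]:

lo=0, hi=18, mid=9, arr[mid]=39 -> 39 < 48, search right half
lo=10, hi=18, mid=14, arr[mid]=49 -> 49 > 48, search left half
lo=10, hi=13, mid=11, arr[mid]=44 -> 44 < 48, search right half
lo=12, hi=13, mid=12, arr[mid]=46 -> 46 < 48, search right half
lo=13, hi=13, mid=13, arr[mid]=47 -> 47 < 48, search right half
lo=14 > hi=13, target 48 not found

Binary search determines that 48 is not in the array after 5 comparisons. The search space was exhausted without finding the target.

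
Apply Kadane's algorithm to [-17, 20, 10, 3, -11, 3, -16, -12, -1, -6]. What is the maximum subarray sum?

Using Kadane's algorithm on [-17, 20, 10, 3, -11, 3, -16, -12, -1, -6]:

Scanning through the array:
Position 1 (value 20): max_ending_here = 20, max_so_far = 20
Position 2 (value 10): max_ending_here = 30, max_so_far = 30
Position 3 (value 3): max_ending_here = 33, max_so_far = 33
Position 4 (value -11): max_ending_here = 22, max_so_far = 33
Position 5 (value 3): max_ending_here = 25, max_so_far = 33
Position 6 (value -16): max_ending_here = 9, max_so_far = 33
Position 7 (value -12): max_ending_here = -3, max_so_far = 33
Position 8 (value -1): max_ending_here = -1, max_so_far = 33
Position 9 (value -6): max_ending_here = -6, max_so_far = 33

Maximum subarray: [20, 10, 3]
Maximum sum: 33

The maximum subarray is [20, 10, 3] with sum 33. This subarray runs from index 1 to index 3.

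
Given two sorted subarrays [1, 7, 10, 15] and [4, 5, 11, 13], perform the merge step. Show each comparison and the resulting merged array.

Merging process:

Compare 1 vs 4: take 1 from left. Merged: [1]
Compare 7 vs 4: take 4 from right. Merged: [1, 4]
Compare 7 vs 5: take 5 from right. Merged: [1, 4, 5]
Compare 7 vs 11: take 7 from left. Merged: [1, 4, 5, 7]
Compare 10 vs 11: take 10 from left. Merged: [1, 4, 5, 7, 10]
Compare 15 vs 11: take 11 from right. Merged: [1, 4, 5, 7, 10, 11]
Compare 15 vs 13: take 13 from right. Merged: [1, 4, 5, 7, 10, 11, 13]
Append remaining from left: [15]. Merged: [1, 4, 5, 7, 10, 11, 13, 15]

Final merged array: [1, 4, 5, 7, 10, 11, 13, 15]
Total comparisons: 7

The merged array is [1, 4, 5, 7, 10, 11, 13, 15], requiring 7 comparisons. The merge step runs in O(n) time where n is the total number of elements.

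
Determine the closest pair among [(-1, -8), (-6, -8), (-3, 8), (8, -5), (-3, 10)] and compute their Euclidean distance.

Computing all pairwise distances among 5 points:

d((-1, -8), (-6, -8)) = 5.0
d((-1, -8), (-3, 8)) = 16.1245
d((-1, -8), (8, -5)) = 9.4868
d((-1, -8), (-3, 10)) = 18.1108
d((-6, -8), (-3, 8)) = 16.2788
d((-6, -8), (8, -5)) = 14.3178
d((-6, -8), (-3, 10)) = 18.2483
d((-3, 8), (8, -5)) = 17.0294
d((-3, 8), (-3, 10)) = 2.0 <-- minimum
d((8, -5), (-3, 10)) = 18.6011

Closest pair: (-3, 8) and (-3, 10) with distance 2.0

The closest pair is (-3, 8) and (-3, 10) with Euclidean distance 2.0. For 5 points, brute-force pairwise comparison is shown above. For large n, the divide-and-conquer algorithm (sort by x, recurse on halves, check the dividing strip) achieves O(n log n).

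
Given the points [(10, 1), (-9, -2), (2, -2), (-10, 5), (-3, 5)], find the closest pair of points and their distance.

Computing all pairwise distances among 5 points:

d((10, 1), (-9, -2)) = 19.2354
d((10, 1), (2, -2)) = 8.544
d((10, 1), (-10, 5)) = 20.3961
d((10, 1), (-3, 5)) = 13.6015
d((-9, -2), (2, -2)) = 11.0
d((-9, -2), (-10, 5)) = 7.0711
d((-9, -2), (-3, 5)) = 9.2195
d((2, -2), (-10, 5)) = 13.8924
d((2, -2), (-3, 5)) = 8.6023
d((-10, 5), (-3, 5)) = 7.0 <-- minimum

Closest pair: (-10, 5) and (-3, 5) with distance 7.0

The closest pair is (-10, 5) and (-3, 5) with Euclidean distance 7.0. For 5 points, brute-force pairwise comparison is shown above. For large n, the divide-and-conquer algorithm (sort by x, recurse on halves, check the dividing strip) achieves O(n log n).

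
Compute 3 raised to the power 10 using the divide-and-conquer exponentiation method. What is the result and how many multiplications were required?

Computing 3^10 by squaring (build up from 3^1; each line after the first costs one multiplication):

3^1 = 3
3^2 = (3^1)^2 = 3^2 = 9
3^4 = (3^2)^2 = 9^2 = 81
3^5 = 3 * 3^4 = 3 * 81 = 243
3^10 = (3^5)^2 = 243^2 = 59049

Result: 59049
Multiplications needed: 4 (4 lines after 3^1)

3^10 = 59049. Using exponentiation by squaring, this requires 4 multiplications. The key idea: if the exponent is even, square the half-power; if odd, multiply by the base once.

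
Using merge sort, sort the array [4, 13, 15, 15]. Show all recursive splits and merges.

Merge sort trace:

Split: [4, 13, 15, 15] -> [4, 13] and [15, 15]
  Split: [4, 13] -> [4] and [13]
  Merge: [4] + [13] -> [4, 13]
  Split: [15, 15] -> [15] and [15]
  Merge: [15] + [15] -> [15, 15]
Merge: [4, 13] + [15, 15] -> [4, 13, 15, 15]

Final sorted array: [4, 13, 15, 15]

The merge sort proceeds by recursively splitting the array and merging sorted halves.
After all merges, the sorted array is [4, 13, 15, 15].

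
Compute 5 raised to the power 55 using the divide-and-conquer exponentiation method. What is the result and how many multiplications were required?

Computing 5^55 by squaring (build up from 5^1; each line after the first costs one multiplication):

5^1 = 5
5^2 = (5^1)^2 = 5^2 = 25
5^3 = 5 * 5^2 = 5 * 25 = 125
5^6 = (5^3)^2 = 125^2 = 15625
5^12 = (5^6)^2 = 15625^2 = 244140625
5^13 = 5 * 5^12 = 5 * 244140625 = 1220703125
5^26 = (5^13)^2 = 1220703125^2 = 1490116119384765625
5^27 = 5 * 5^26 = 5 * 1490116119384765625 = 7450580596923828125
5^54 = (5^27)^2 = 7450580596923828125^2 = 55511151231257827021181583404541015625
5^55 = 5 * 5^54 = 5 * 55511151231257827021181583404541015625 = 277555756156289135105907917022705078125

Result: 277555756156289135105907917022705078125
Multiplications needed: 9 (9 lines after 5^1)

5^55 = 277555756156289135105907917022705078125. Using exponentiation by squaring, this requires 9 multiplications. The key idea: if the exponent is even, square the half-power; if odd, multiply by the base once.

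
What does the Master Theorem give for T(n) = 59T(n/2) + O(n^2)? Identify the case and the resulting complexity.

Master Theorem for T(n) = 59T(n/2) + O(n^2):

a = 59, b = 2, c = 2
log_b(a) = log_2(59) = 5.8826

Case 1: c = 2 < log_2(59) = 5.8826
T(n) = O(n^(log_2 59))

For T(n) = 59T(n/2) + O(n^2): log_2(59) = 5.8826. This is Case 1 of the Master Theorem (c < log_b(a), work dominated by leaves), giving O(n^(log_2 59)).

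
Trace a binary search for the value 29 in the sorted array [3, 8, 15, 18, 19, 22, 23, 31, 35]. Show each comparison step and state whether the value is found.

Binary search for 29 in [3, 8, 15, 18, 19, 22, 23, 31, 35]:

lo=0, hi=8, mid=4, arr[mid]=19 -> 19 < 29, search right half
lo=5, hi=8, mid=6, arr[mid]=23 -> 23 < 29, search right half
lo=7, hi=8, mid=7, arr[mid]=31 -> 31 > 29, search left half
lo=7 > hi=6, target 29 not found

Binary search determines that 29 is not in the array after 3 comparisons. The search space was exhausted without finding the target.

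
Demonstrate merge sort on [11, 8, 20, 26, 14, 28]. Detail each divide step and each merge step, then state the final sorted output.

Merge sort trace:

Split: [11, 8, 20, 26, 14, 28] -> [11, 8, 20] and [26, 14, 28]
  Split: [11, 8, 20] -> [11] and [8, 20]
    Split: [8, 20] -> [8] and [20]
    Merge: [8] + [20] -> [8, 20]
  Merge: [11] + [8, 20] -> [8, 11, 20]
  Split: [26, 14, 28] -> [26] and [14, 28]
    Split: [14, 28] -> [14] and [28]
    Merge: [14] + [28] -> [14, 28]
  Merge: [26] + [14, 28] -> [14, 26, 28]
Merge: [8, 11, 20] + [14, 26, 28] -> [8, 11, 14, 20, 26, 28]

Final sorted array: [8, 11, 14, 20, 26, 28]

The merge sort proceeds by recursively splitting the array and merging sorted halves.
After all merges, the sorted array is [8, 11, 14, 20, 26, 28].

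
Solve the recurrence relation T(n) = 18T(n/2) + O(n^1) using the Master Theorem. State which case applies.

Master Theorem for T(n) = 18T(n/2) + O(n^1):

a = 18, b = 2, c = 1
log_b(a) = log_2(18) = 4.1699

Case 1: c = 1 < log_2(18) = 4.1699
T(n) = O(n^(log_2 18))

For T(n) = 18T(n/2) + O(n^1): log_2(18) = 4.1699. This is Case 1 of the Master Theorem (c < log_b(a), work dominated by leaves), giving O(n^(log_2 18)).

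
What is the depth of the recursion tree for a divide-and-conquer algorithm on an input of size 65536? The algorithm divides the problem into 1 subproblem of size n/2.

For divide and conquer with division factor 2:

Problem sizes at each level:
Level 0: 65536
Level 1: 32768
Level 2: 16384
Level 3: 8192
Level 4: 4096
Level 5: 2048
Level 6: 1024
Level 7: 512
Level 8: 256
Level 9: 128
Level 10: 64
Level 11: 32
Level 12: 16
Level 13: 8
Level 14: 4
Level 15: 2
Level 16: 1

The root is level 0 and the size-1 base case is level 16 (the tree spans levels 0 through 16, i.e. 17 levels counting the root), so the depth is the number of divisions: log_2(65536) = 16

The recursion tree depth is log_2(65536) = 16. At each level, the problem size is divided by 2, so it takes 16 divisions to reduce to a base case of size 1. The algorithm makes 1 recursive call at each level.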